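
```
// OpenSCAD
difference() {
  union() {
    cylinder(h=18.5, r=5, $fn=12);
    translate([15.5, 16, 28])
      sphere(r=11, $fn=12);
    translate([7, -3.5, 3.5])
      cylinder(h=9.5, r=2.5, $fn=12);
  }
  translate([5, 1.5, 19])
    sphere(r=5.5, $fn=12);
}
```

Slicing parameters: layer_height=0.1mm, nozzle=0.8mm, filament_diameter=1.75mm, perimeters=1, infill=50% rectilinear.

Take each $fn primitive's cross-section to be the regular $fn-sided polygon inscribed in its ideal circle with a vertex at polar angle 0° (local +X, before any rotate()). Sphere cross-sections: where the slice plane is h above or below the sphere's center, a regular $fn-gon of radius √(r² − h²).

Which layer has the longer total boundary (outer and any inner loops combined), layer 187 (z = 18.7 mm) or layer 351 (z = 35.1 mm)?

layer 351 (z = 35.1 mm)

Layer 187 (z = 18.7): the cylinder is absent (z outside [0, 18.5]); the r=11 sphere at (15.5, 16) contributes a regular 12-gon of circumradius √(11²−9.3²) = 5.875 (perimeter = 2·12·5.875·sin(180°/12) = 36.49 mm); the cylinder at (7, -3.5) does not reach this height (z outside [3.5, 13]); Merging all regions: only the r=11 sphere at (15.5, 16) is present, so the union is just that shape — boundary = 36.49 mm; the sphere at (5, 1.5): section is a regular 12-gon, circumradius = √(r²−h²) = √(5.5²−0.3²) = 5.492 (perimeter = 2·12·5.492·sin(180°/12) = 34.11 mm); After the difference (first − rest): starting from that combined region, the r=5.5 sphere at (5, 1.5) misses the remaining region (no effect) — boundary = 36.49 mm. So its perimeter = 36.49 mm. Layer 351 (z = 35.1): the cylinder is not intersected at this z (z outside [0, 18.5]); the sphere at (15.5, 16): section is a regular 12-gon, circumradius = √(r²−h²) = √(11²−7.1²) = 8.402 (perimeter = 2·12·8.402·sin(180°/12) = 52.19 mm); the cylinder at (7, -3.5) is absent (z outside [3.5, 13]); Taking the union: only the r=11 sphere at (15.5, 16) is present, so the union is just that shape — boundary = 52.19 mm; the sphere at (5, 1.5) does not reach this height (|z−center|=16.100 > r=5.5); Subtracting the remaining from the first: none of the subtracted shapes is present at this height, so that combined region is unchanged — boundary = 52.19 mm. So its perimeter = 52.19 mm. Layer 351 is larger (52.19 vs 36.49 mm).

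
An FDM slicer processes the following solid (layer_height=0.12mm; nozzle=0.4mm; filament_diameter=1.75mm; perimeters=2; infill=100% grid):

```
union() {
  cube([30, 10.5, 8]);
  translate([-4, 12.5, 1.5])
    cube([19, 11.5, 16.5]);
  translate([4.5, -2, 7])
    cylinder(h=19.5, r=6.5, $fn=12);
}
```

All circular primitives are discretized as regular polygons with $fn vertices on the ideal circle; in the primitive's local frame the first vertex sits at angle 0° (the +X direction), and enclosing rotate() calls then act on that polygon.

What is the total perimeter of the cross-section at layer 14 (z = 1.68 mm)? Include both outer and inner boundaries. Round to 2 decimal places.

At z = 1.68 mm: the cube is present — its section is the full 30×10.5 rectangle (perimeter 81.00 mm); the 19×11.5 cube at (-4, 12.5) contributes its full rectangle (perimeter 61.00 mm); the cylinder at (4.5, -2) does not reach this height (z outside [7, 26.5]); Taking the union: the 2 present regions are separate (no shared area or edge), so areas and boundary lengths simply add and each stays a separate island — boundary = 142.00 mm. Overall, the cross-section has 2 separate islands. Total boundary length (outer) = 142.00 mm.

142.00 mm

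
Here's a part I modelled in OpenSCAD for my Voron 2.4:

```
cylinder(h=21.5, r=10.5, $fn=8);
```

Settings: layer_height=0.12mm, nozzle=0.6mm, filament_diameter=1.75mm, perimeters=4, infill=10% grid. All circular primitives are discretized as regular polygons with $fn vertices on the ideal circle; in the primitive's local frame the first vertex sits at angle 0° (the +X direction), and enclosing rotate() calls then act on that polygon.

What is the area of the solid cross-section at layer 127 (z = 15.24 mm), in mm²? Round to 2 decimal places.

311.83 mm²

At z = 15.24 mm: the r=10.5 cylinder contributes a regular 8-gon of circumradius 10.5 (area = (8/2)·10.500²·sin(360°/8) = 311.83 mm²). Overall, the cross-section is a single solid region. Net area = 311.83 mm².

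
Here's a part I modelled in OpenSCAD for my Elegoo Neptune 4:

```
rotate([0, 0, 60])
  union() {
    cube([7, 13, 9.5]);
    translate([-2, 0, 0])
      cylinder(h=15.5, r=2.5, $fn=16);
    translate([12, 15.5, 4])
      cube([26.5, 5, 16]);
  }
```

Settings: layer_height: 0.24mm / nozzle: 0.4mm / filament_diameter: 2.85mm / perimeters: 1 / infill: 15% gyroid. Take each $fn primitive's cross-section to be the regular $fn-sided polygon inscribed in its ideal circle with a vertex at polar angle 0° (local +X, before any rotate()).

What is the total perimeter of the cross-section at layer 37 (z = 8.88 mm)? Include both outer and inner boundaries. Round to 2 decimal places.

115.15 mm

At z = 8.88 mm: the cube (footprint 7×13) is included at this height (perimeter 40.00 mm); the cylinder at (-2, 0): section is a regular 16-gon, circumradius r=2.5 (perimeter = 2·16·2.500·sin(180°/16) = 15.61 mm); the cube at (12, 15.5) (footprint 26.5×5) is included at this height (perimeter 63.00 mm); Merging all regions: the regions partially overlap (shared area 0.46 mm²), so the edge portions inside another operand are dropped and the merged outline is re-measured after clipping — boundary = 115.15 mm; (whole slice rotated 60° about Z — lengths, areas and connectivity unchanged). Overall, the cross-section has 2 separate islands. Total boundary length (outer) = 115.15 mm.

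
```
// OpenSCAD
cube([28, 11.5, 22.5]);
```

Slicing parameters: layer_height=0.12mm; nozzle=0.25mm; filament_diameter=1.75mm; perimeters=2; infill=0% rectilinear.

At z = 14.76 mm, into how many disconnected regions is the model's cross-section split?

1

At z = 14.76 mm: the cube (footprint 28×11.5) is included at this height. The result has 1 disconnected region.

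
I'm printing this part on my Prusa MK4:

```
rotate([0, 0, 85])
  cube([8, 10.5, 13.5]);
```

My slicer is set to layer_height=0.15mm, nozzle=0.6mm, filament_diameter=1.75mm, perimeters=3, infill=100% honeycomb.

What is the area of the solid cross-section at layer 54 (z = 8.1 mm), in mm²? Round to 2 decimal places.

At z = 8.1 mm: the cube is present — its section is the full 8×10.5 rectangle (area 84.00 mm²); (whole slice rotated 85° about Z — lengths, areas and connectivity unchanged). Overall, the cross-section is a single solid region. Net area = 84.00 mm².

84.00 mm²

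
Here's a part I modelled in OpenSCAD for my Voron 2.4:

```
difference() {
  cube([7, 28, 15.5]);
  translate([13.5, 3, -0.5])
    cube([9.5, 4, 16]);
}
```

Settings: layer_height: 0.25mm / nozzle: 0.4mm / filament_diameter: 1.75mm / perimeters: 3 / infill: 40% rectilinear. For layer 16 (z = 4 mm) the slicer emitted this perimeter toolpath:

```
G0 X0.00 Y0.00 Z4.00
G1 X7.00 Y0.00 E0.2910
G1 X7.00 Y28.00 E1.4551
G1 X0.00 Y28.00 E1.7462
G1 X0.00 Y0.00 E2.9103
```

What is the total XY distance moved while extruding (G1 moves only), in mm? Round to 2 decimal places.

Sum the Euclidean lengths of each G1 segment: total = 70.00 mm.

70.00 mm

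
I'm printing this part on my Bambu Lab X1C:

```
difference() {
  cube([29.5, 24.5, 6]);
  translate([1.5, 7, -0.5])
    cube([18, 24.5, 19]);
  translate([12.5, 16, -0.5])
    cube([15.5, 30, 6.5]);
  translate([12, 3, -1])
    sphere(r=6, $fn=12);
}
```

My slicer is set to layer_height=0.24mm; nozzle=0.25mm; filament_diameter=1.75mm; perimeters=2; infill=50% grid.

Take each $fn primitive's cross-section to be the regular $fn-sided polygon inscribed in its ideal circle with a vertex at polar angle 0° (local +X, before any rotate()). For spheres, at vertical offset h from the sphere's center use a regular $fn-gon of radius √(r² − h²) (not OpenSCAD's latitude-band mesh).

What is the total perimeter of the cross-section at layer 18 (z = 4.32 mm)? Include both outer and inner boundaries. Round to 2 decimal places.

160.23 mm

At z = 4.32 mm: the cube is present — its section is the full 29.5×24.5 rectangle (perimeter 108.00 mm); the cube at (1.5, 7) (footprint 18×24.5) is included at this height (perimeter 85.00 mm); the 15.5×30 cube at (12.5, 16) contributes its full rectangle (perimeter 91.00 mm); the sphere at (12, 3): section is a regular 12-gon, circumradius = √(r²−h²) = √(6²−5.32²) = 2.774 (perimeter = 2·12·2.774·sin(180°/12) = 17.23 mm); After the difference (first − rest): starting from the 29.5×24.5 cube, the 18×24.5 cube at (1.5, 7) partially overlaps it — only the 315.00 mm² overlap (of its 441.00 mm²) is removed, clipping the outline; the 15.5×30 cube at (12.5, 16) partially overlaps it — only the 72.25 mm² overlap (of its 465.00 mm²) is removed, clipping the outline; the r=6 sphere at (12, 3) lies wholly inside it (removes its full 23.09 mm² and its 17.23 mm outline becomes a hole wall) — boundary (outer + 1 inner loop) = 160.23 mm. Overall, the cross-section is one region with 1 hole. Total boundary length (outer + inner) = 160.23 mm.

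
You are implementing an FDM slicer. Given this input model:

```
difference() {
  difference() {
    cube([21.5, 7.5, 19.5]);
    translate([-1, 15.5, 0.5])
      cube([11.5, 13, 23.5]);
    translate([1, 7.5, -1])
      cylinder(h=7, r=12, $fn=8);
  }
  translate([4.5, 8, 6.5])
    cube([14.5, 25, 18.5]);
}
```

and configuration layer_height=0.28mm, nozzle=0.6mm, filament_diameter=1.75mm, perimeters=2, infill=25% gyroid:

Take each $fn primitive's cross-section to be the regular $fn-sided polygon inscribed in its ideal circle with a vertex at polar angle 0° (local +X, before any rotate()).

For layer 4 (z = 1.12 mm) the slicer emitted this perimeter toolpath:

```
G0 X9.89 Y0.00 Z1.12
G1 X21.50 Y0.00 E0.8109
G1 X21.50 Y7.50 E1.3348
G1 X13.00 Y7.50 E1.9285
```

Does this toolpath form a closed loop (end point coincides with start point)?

Start point (G0): (9.89, 0.00). End point (last G1): the path does not return to the start — open.

no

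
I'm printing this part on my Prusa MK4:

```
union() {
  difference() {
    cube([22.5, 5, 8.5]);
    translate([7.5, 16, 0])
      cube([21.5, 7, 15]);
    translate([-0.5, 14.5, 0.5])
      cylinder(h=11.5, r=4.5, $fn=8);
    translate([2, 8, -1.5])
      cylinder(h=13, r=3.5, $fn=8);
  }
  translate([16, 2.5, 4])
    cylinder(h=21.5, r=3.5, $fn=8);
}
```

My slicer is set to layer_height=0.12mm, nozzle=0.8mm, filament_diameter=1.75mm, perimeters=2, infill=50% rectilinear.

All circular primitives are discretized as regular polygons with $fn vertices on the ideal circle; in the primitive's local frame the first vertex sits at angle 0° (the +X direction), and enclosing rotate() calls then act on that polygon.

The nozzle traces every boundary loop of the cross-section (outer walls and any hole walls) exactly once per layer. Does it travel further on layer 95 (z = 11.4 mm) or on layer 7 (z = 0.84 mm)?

layer 7 (z = 0.84 mm)

Layer 95 (z = 11.4): the cube is absent (z outside [0, 8.5]); the 21.5×7 cube at (7.5, 16) contributes its full rectangle (perimeter 57.00 mm); the r=4.5 cylinder at (-0.5, 14.5) contributes a regular 8-gon of circumradius 4.5 (perimeter = 2·8·4.500·sin(180°/8) = 27.55 mm); the r=3.5 cylinder at (2, 8) contributes a regular 8-gon of circumradius 3.5 (perimeter = 2·8·3.500·sin(180°/8) = 21.43 mm); After the difference (first − rest): the first operand is absent here, so nothing remains; the r=3.5 cylinder at (16, 2.5) gives a regular 8-gon of circumradius 3.5 (constant along its height) (perimeter = 2·8·3.500·sin(180°/8) = 21.43 mm); Combining (union): only the r=3.5 cylinder at (16, 2.5) is present, so the union is just that shape — boundary = 21.43 mm. So its perimeter = 21.43 mm. Layer 7 (z = 0.84): the cube (footprint 22.5×5) is included at this height (perimeter 55.00 mm); the 21.5×7 cube at (7.5, 16) contributes its full rectangle (perimeter 57.00 mm); the r=4.5 cylinder at (-0.5, 14.5) contributes a regular 8-gon of circumradius 4.5 (perimeter = 2·8·4.500·sin(180°/8) = 27.55 mm); the r=3.5 cylinder at (2, 8) contributes a regular 8-gon of circumradius 3.5 (perimeter = 2·8·3.500·sin(180°/8) = 21.43 mm); Taking the first minus the rest: starting from the 22.5×5 cube, the 21.5×7 cube at (7.5, 16) misses the remaining region (no effect); the r=4.5 cylinder at (-0.5, 14.5) misses the remaining region (no effect); the r=3.5 cylinder at (2, 8) partially overlaps it — only the 0.60 mm² overlap (of its 34.65 mm²) is removed, clipping the outline — boundary = 55.20 mm; the cylinder at (16, 2.5) does not reach this height (z outside [4, 25.5]); Merging all regions: only that combined region is present, so the union is just that shape — boundary = 55.20 mm. So its perimeter = 55.20 mm. Layer 7 is larger (55.20 vs 21.43 mm).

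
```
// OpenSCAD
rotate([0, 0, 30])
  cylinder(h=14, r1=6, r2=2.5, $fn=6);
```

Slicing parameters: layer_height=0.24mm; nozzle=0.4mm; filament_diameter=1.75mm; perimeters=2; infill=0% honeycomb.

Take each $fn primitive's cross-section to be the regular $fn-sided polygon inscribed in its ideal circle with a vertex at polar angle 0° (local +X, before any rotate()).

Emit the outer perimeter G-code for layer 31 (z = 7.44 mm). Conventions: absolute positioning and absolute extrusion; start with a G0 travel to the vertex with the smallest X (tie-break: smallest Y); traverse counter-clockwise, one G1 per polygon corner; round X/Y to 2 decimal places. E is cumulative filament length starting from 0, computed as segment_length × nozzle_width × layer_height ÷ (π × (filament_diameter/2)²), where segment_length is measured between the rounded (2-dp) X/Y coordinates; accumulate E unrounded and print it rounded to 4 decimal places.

G0 X-3.59 Y-2.07 Z7.44
G1 X0.00 Y-4.14 E0.1654
G1 X3.59 Y-2.07 E0.3308
G1 X3.59 Y2.07 E0.4960
G1 X0.00 Y4.14 E0.6614
G1 X-3.59 Y2.07 E0.8268
G1 X-3.59 Y-2.07 E0.9921

At z = 7.44 mm: the cone (r1=6→r2=2.5) has section circumradius 4.140 here — a regular 6-gon; (whole slice rotated 30° about Z — lengths, areas and connectivity unchanged). The outline is a single polygon with 6 vertices. Extrusion per mm of travel: 0.4 × 0.24 / (π × 0.875²) = 0.039912. Accumulating E over each segment gives final E = 0.9921.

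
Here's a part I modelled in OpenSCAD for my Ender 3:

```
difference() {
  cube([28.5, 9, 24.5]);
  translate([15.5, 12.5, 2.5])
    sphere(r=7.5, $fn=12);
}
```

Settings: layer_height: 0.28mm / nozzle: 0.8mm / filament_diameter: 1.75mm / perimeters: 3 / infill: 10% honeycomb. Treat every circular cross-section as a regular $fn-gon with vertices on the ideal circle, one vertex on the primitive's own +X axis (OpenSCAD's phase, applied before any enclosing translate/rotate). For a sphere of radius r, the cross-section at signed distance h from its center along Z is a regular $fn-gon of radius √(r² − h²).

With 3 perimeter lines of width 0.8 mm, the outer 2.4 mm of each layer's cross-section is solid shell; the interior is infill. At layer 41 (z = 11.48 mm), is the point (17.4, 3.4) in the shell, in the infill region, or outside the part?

At z = 11.48 mm: the cube is present — its section is the full 28.5×9 rectangle; the sphere at (15.5, 12.5) does not reach this height (|z−center|=8.980 > r=7.5); After the difference (first − rest): none of the subtracted shapes is present at this height, so the 28.5×9 cube is unchanged — 1 connected region. Overall, the cross-section is a single solid region. The nearest boundary edge runs (0.00, 0.00)→(28.50, 0.00); distance from the point to it = 3.40 mm. The point is inside the cross-section and 3.40 mm from the nearest boundary — more than the 2.4 mm shell width (3 × 0.8), so it's in the infill interior.

infill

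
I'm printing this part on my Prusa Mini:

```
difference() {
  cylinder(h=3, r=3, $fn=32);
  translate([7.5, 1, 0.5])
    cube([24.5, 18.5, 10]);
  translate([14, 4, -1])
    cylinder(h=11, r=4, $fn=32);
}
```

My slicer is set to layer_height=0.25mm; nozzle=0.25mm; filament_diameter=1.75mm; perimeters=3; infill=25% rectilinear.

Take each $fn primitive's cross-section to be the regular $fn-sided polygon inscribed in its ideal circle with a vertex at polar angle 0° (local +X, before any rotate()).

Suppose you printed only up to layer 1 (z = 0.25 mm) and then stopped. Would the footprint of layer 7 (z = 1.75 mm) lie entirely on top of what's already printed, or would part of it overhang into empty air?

entirely on top

Compare the two slices. At z = 0.25: the cylinder: section is a regular 32-gon, circumradius r=3 (area = (32/2)·3.000²·sin(360°/32) = 28.09 mm²); the cube at (7.5, 1) is not intersected at this z (z outside [0.5, 10.5]); the cylinder at (14, 4): section is a regular 32-gon, circumradius r=4 (area = (32/2)·4.000²·sin(360°/32) = 49.94 mm²); After the difference (first − rest): starting from the r=3 cylinder (28.09 mm²), the r=4 cylinder at (14, 4) misses the remaining region (no effect) — area = 28.09 mm². At z = 1.75: the cylinder: section is a regular 32-gon, circumradius r=3 (area = (32/2)·3.000²·sin(360°/32) = 28.09 mm²); the cube at (7.5, 1) (footprint 24.5×18.5) is included at this height (area 453.25 mm²); the r=4 cylinder at (14, 4) contributes a regular 32-gon of circumradius 4 (area = (32/2)·4.000²·sin(360°/32) = 49.94 mm²); Subtracting the remaining from the first: starting from the r=3 cylinder (28.09 mm²), the 24.5×18.5 cube at (7.5, 1) misses the remaining region (no effect); the r=4 cylinder at (14, 4) misses the remaining region (no effect) — area = 28.09 mm². Checking containment: the cross-section at z = 1.75 is a subset of the cross-section at z = 0.25.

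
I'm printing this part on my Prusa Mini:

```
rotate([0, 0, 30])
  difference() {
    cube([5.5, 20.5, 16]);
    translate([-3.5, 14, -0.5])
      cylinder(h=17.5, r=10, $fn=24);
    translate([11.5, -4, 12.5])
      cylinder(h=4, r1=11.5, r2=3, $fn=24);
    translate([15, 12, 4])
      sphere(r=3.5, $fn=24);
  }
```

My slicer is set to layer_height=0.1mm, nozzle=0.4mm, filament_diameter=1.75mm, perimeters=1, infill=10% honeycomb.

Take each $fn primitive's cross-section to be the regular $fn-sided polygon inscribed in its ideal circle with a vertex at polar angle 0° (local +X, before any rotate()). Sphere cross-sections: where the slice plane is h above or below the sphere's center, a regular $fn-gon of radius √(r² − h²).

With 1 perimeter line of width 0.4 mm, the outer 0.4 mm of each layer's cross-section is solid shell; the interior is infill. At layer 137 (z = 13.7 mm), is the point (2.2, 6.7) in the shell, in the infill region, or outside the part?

At z = 13.7 mm: the cube is present — its section is the full 5.5×20.5 rectangle; the r=10 cylinder at (-3.5, 14) gives a regular 24-gon of circumradius 10 (constant along its height); the cone at (11.5, -4) (r1=11.5→r2=3) has section circumradius 8.950 here — a regular 24-gon; the sphere at (15, 12) does not reach this height (|z−center|=9.700 > r=3.5); Taking the first minus the rest: starting from the 5.5×20.5 cube, the r=10 cylinder at (-3.5, 14) partially overlaps it — only the 75.14 mm² overlap (of its 310.58 mm²) is removed, clipping the outline; the cone at (11.5, -4) partially overlaps it — only the 2.85 mm² overlap (of its 248.78 mm²) is removed, clipping the outline — 2 connected regions; (rotated 30° about Z; rotation is an isometry so areas/perimeters/island counts are preserved). Overall, the cross-section has 2 separate islands. Undo the 30° rotation: the query point maps to (5.255, 4.702) in the un-rotated model frame. The nearest boundary edge runs (5.50, 9.82)→(5.50, 2.58); distance from the point to it = 0.24 mm. (Shell/infill is judged within the island containing the point — the largest one.) The point is inside the cross-section, 0.24 mm from the nearest boundary — within the 0.4 mm shell band (1 × 0.4).

shell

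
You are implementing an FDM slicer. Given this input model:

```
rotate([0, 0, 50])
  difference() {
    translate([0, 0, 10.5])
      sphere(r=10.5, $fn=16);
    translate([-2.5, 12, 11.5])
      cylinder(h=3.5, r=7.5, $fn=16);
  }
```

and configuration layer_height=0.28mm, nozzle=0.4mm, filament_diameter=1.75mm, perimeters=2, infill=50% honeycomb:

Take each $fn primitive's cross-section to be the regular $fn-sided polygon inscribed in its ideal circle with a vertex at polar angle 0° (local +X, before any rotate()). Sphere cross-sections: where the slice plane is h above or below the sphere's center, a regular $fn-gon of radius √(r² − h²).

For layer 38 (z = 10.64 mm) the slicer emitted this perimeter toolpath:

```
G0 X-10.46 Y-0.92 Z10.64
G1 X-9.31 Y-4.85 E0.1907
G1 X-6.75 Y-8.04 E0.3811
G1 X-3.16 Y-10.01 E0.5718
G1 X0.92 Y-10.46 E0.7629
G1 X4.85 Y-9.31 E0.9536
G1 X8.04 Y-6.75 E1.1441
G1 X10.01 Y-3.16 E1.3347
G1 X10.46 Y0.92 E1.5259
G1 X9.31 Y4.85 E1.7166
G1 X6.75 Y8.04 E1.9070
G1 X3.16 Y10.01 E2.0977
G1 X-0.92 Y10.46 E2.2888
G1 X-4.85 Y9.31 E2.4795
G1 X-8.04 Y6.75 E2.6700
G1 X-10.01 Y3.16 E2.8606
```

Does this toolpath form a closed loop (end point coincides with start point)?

Start point (G0): (-10.46, -0.92). End point (last G1): the path does not return to the start — open.

no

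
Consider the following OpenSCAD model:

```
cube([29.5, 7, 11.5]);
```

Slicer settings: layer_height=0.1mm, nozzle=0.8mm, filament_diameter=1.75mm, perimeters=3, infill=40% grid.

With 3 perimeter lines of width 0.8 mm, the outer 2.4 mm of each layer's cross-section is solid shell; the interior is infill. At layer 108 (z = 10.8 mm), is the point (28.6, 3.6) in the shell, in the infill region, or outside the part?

At z = 10.8 mm: the cube is present — its section is the full 29.5×7 rectangle. Overall, the cross-section is a single solid region. The nearest boundary edge runs (29.50, 0.00)→(29.50, 7.00); distance from the point to it = 0.90 mm. The point is inside the cross-section, 0.90 mm from the nearest boundary — within the 2.4 mm shell band (3 × 0.8).

shell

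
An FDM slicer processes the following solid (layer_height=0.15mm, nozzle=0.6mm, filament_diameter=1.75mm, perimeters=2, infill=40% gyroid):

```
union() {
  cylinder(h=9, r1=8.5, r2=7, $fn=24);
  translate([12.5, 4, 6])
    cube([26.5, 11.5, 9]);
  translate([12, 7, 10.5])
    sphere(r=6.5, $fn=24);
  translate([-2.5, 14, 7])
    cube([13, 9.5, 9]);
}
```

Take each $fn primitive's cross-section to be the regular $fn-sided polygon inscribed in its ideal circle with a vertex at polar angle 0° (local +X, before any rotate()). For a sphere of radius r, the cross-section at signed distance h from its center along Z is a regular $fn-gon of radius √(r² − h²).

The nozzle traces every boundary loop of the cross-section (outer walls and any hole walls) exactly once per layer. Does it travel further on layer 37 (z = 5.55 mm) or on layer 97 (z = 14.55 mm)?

Layer 37 (z = 5.55): the cone (r1=8.5→r2=7) has section circumradius 7.575 here — a regular 24-gon (perimeter = 2·24·7.575·sin(180°/24) = 47.46 mm); the cube at (12.5, 4) is absent (z outside [6, 15]); the r=6.5 sphere at (12, 7) slices to a regular 24-gon of circumradius 4.213 (√(r²−h²) with h=4.95 from center) (perimeter = 2·24·4.213·sin(180°/24) = 26.39 mm); the cube at (-2.5, 14) does not reach this height (z outside [7, 16]); Taking the union: the 2 present regions are separate (no shared area or edge), so areas and boundary lengths simply add and each stays a separate island — boundary = 73.85 mm. So its perimeter = 73.85 mm. Layer 97 (z = 14.55): the cone does not reach this height (z outside [0, 9]); the cube at (12.5, 4) (footprint 26.5×11.5) is included at this height (perimeter 76.00 mm); the sphere at (12, 7): section is a regular 24-gon, circumradius = √(r²−h²) = √(6.5²−4.05²) = 5.084 (perimeter = 2·24·5.084·sin(180°/24) = 31.85 mm); the cube at (-2.5, 14) is present — its section is the full 13×9.5 rectangle (perimeter 45.00 mm); Merging all regions: the regions partially overlap (shared area 30.27 mm²), so the edge portions inside another operand are dropped and the merged outline is re-measured after clipping — boundary = 130.59 mm. So its perimeter = 130.59 mm. Layer 97 is larger (130.59 vs 73.85 mm).

layer 97 (z = 14.55 mm)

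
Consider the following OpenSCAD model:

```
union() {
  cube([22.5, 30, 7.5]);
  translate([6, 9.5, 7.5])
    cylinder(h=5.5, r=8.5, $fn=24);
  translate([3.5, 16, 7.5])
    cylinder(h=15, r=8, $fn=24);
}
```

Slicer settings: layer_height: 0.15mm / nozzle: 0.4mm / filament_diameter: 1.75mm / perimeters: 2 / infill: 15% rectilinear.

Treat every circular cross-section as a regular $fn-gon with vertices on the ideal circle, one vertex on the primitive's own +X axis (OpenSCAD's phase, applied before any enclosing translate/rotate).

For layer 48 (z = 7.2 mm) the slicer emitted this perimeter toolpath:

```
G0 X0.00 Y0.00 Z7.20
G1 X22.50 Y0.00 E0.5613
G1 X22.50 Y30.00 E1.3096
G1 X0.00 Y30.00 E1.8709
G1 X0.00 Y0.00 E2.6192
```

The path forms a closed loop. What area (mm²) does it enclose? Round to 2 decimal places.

675.00 mm²

Apply the shoelace formula to the sequence of (X, Y) vertices; enclosed area = 675.00 mm².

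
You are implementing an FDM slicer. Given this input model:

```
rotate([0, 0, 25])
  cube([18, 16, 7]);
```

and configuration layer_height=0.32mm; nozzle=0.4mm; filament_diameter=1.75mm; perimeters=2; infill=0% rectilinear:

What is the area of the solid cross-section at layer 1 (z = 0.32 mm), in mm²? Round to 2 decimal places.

At z = 0.32 mm: the cube is present — its section is the full 18×16 rectangle (area 288.00 mm²); (whole slice rotated 25° about Z — lengths, areas and connectivity unchanged). Overall, the cross-section is a single solid region. Net area = 288.00 mm².

288.00 mm²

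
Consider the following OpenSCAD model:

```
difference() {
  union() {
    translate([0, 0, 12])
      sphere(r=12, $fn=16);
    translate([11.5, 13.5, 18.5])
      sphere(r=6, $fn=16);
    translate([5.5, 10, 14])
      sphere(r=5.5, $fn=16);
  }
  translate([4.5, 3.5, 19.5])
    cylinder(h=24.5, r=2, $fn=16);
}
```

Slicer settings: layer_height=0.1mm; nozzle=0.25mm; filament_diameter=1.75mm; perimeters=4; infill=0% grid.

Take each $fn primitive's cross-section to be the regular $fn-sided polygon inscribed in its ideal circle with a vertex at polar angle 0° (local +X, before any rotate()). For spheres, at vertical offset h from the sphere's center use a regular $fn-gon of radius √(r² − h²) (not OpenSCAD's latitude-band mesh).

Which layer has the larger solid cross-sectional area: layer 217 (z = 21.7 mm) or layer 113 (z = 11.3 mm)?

Layer 217 (z = 21.7): the r=12 sphere contributes a regular 16-gon of circumradius √(12²−9.7²) = 7.065 (area = (16/2)·7.065²·sin(360°/16) = 152.80 mm²); the r=6 sphere at (11.5, 13.5) contributes a regular 16-gon of circumradius √(6²−3.2²) = 5.075 (area = (16/2)·5.075²·sin(360°/16) = 78.86 mm²); the sphere at (5.5, 10) does not reach this height (|z−center|=7.700 > r=5.5); Taking the union: the 2 present regions are separate (no shared area or edge), so areas and boundary lengths simply add and each stays a separate island — area = 231.66 mm²; the cylinder at (4.5, 3.5): section is a regular 16-gon, circumradius r=2 (area = (16/2)·2.000²·sin(360°/16) = 12.25 mm²); After the difference (first − rest): starting from the result so far (231.66 mm²), the r=2 cylinder at (4.5, 3.5) partially overlaps it — only the 10.59 mm² overlap (of its 12.25 mm²) is removed, clipping the outline — area = 221.07 mm². So its area = 221.07 mm². Layer 113 (z = 11.3): the r=12 sphere slices to a regular 16-gon of circumradius 11.980 (√(r²−h²) with h=0.7 from center) (area = (16/2)·11.980²·sin(360°/16) = 439.35 mm²); the sphere at (11.5, 13.5) is absent (|z−center|=7.200 > r=6); the r=5.5 sphere at (5.5, 10) contributes a regular 16-gon of circumradius √(5.5²−2.7²) = 4.792 (area = (16/2)·4.792²·sin(360°/16) = 70.29 mm²); Taking the union: the regions partially overlap — summed areas 509.64 mm² minus the doubly-counted overlap 36.00 mm² gives 473.64 mm² — area = 473.64 mm²; the cylinder at (4.5, 3.5) is absent (z outside [19.5, 44]); Taking the first minus the rest: none of the subtracted shapes is present at this height, so the result so far is unchanged — area = 473.64 mm². So its area = 473.64 mm². Layer 113 is larger (473.64 vs 221.07 mm²).

layer 113 (z = 11.3 mm)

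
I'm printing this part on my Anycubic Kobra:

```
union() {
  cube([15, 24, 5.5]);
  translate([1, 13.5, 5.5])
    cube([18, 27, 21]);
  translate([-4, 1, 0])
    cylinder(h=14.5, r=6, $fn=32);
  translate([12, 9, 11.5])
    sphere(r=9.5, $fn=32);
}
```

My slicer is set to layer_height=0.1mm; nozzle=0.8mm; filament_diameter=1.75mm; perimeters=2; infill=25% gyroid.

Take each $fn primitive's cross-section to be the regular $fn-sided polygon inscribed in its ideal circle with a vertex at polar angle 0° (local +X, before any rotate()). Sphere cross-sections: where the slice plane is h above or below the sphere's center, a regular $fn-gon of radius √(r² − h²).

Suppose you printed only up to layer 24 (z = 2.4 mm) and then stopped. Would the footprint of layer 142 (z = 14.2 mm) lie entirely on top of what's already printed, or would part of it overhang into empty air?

part overhangs

Compare the two slices. At z = 2.4: the 15×24 cube contributes its full rectangle (area 360.00 mm²); the cube at (1, 13.5) is not intersected at this z (z outside [5.5, 26.5]); the r=6 cylinder at (-4, 1) contributes a regular 32-gon of circumradius 6 (area = (32/2)·6.000²·sin(360°/32) = 112.37 mm²); the r=9.5 sphere at (12, 9) contributes a regular 32-gon of circumradius √(9.5²−9.1²) = 2.728 (area = (32/2)·2.728²·sin(360°/32) = 23.22 mm²); Merging all regions: the regions partially overlap — summed areas 495.60 mm² minus the doubly-counted overlap 31.27 mm² gives 464.32 mm² — area = 464.32 mm². At z = 14.2: the cube is not intersected at this z (z outside [0, 5.5]); the cube at (1, 13.5) (footprint 18×27) is included at this height (area 486.00 mm²); the r=6 cylinder at (-4, 1) contributes a regular 32-gon of circumradius 6 (area = (32/2)·6.000²·sin(360°/32) = 112.37 mm²); the sphere at (12, 9): section is a regular 32-gon, circumradius = √(r²−h²) = √(9.5²−2.7²) = 9.108 (area = (32/2)·9.108²·sin(360°/32) = 258.96 mm²); Taking the union: the regions partially overlap — summed areas 857.33 mm² minus the doubly-counted overlap 50.65 mm² gives 806.68 mm² — area = 806.68 mm². Checking containment: at z = 14.2 the cross-section extends beyond the z = 2.4 cross-section by about 403.35 mm².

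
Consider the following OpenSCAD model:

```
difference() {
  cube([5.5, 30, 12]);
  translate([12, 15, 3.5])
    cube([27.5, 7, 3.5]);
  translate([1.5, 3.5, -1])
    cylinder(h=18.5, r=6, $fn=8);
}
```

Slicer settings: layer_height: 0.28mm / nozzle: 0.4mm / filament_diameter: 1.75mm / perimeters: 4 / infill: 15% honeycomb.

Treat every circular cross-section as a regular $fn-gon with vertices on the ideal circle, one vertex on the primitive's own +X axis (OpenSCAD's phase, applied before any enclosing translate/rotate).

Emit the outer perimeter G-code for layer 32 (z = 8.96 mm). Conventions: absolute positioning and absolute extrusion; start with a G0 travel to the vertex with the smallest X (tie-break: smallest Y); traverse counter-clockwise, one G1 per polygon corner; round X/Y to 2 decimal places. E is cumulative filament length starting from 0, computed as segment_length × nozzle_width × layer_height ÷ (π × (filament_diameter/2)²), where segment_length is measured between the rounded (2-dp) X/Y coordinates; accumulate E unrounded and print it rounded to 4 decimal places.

At z = 8.96 mm: the cube (footprint 5.5×30) is included at this height; the cube at (12, 15) does not reach this height (z outside [3.5, 7]); the r=6 cylinder at (1.5, 3.5) gives a regular 8-gon of circumradius 6 (constant along its height); Taking the first minus the rest: starting from the 5.5×30 cube, the r=6 cylinder at (1.5, 3.5) partially overlaps it — only the 48.47 mm² overlap (of its 101.82 mm²) is removed, clipping the outline — 1 connected region. The outline is a single polygon with 5 vertices. Extrusion per mm of travel: 0.4 × 0.28 / (π × 0.875²) = 0.046564. Accumulating E over each segment gives final E = 2.5486.

G0 X0.00 Y8.88 Z8.96
G1 X1.50 Y9.50 E0.0756
G1 X5.50 Y7.84 E0.2772
G1 X5.50 Y30.00 E1.3091
G1 X0.00 Y30.00 E1.5652
G1 X0.00 Y8.88 E2.5486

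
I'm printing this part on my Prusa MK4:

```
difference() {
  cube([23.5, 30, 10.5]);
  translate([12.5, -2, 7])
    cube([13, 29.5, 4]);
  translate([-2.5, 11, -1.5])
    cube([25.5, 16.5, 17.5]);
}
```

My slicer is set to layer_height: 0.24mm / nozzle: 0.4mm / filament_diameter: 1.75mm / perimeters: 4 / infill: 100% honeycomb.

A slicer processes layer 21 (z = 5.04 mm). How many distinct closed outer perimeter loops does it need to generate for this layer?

1

At z = 5.04 mm: the cube (footprint 23.5×30) is included at this height; the cube at (12.5, -2) is not intersected at this z (z outside [7, 11]); the cube at (-2.5, 11) is present — its section is the full 25.5×16.5 rectangle; Subtracting the remaining from the first: starting from the 23.5×30 cube, the 25.5×16.5 cube at (-2.5, 11) partially overlaps it — only the 379.50 mm² overlap (of its 420.75 mm²) is removed, clipping the outline — 1 connected region. The result has 1 disconnected region.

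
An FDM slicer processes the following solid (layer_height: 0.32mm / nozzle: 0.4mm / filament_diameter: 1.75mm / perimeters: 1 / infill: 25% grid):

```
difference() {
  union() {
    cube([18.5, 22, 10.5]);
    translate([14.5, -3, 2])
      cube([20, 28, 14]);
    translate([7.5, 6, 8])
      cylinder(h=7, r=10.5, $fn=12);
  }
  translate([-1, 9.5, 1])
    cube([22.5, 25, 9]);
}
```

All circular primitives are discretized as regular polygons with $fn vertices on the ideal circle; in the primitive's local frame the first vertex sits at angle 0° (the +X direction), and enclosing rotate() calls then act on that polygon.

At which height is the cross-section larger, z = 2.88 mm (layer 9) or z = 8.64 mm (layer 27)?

layer 27 (z = 8.64 mm)

Layer 9 (z = 2.88): the cube (footprint 18.5×22) is included at this height (area 407.00 mm²); the 20×28 cube at (14.5, -3) contributes its full rectangle (area 560.00 mm²); the cylinder at (7.5, 6) does not reach this height (z outside [8, 15]); Taking the union: the regions partially overlap — summed areas 967.00 mm² minus the doubly-counted overlap 88.00 mm² gives 879.00 mm² — area = 879.00 mm²; the cube at (-1, 9.5) (footprint 22.5×25) is included at this height (area 562.50 mm²); Taking the first minus the rest: starting from the result so far (879.00 mm²), the 22.5×25 cube at (-1, 9.5) partially overlaps it — only the 289.75 mm² overlap (of its 562.50 mm²) is removed, clipping the outline — area = 589.25 mm². So its area = 589.25 mm². Layer 27 (z = 8.64): the 18.5×22 cube contributes its full rectangle (area 407.00 mm²); the cube at (14.5, -3) is present — its section is the full 20×28 rectangle (area 560.00 mm²); the cylinder at (7.5, 6): section is a regular 12-gon, circumradius r=10.5 (area = (12/2)·10.500²·sin(360°/12) = 330.75 mm²); Merging all regions: the regions partially overlap — summed areas 1297.75 mm² minus the doubly-counted overlap 343.92 mm² gives 953.83 mm² — area = 953.83 mm²; the 22.5×25 cube at (-1, 9.5) contributes its full rectangle (area 562.50 mm²); Subtracting the remaining from the first: starting from that combined region (953.83 mm²), the 22.5×25 cube at (-1, 9.5) partially overlaps it — only the 292.59 mm² overlap (of its 562.50 mm²) is removed, clipping the outline — area = 661.24 mm². So its area = 661.24 mm². Layer 27 is larger (661.24 vs 589.25 mm²).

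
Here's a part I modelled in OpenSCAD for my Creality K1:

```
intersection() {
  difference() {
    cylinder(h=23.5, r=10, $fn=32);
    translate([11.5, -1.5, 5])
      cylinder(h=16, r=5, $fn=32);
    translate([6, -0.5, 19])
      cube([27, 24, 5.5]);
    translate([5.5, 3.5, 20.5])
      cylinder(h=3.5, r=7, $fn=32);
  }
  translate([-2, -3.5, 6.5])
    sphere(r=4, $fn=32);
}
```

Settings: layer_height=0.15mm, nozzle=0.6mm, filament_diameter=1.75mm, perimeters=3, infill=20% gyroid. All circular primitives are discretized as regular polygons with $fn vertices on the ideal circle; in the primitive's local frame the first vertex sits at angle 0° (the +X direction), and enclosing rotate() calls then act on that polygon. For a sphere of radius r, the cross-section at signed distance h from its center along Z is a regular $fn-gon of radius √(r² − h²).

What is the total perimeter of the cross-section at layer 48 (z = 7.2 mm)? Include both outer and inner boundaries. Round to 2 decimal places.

24.71 mm

At z = 7.2 mm: the r=10 cylinder contributes a regular 32-gon of circumradius 10 (perimeter = 2·32·10.000·sin(180°/32) = 62.73 mm); the r=5 cylinder at (11.5, -1.5) gives a regular 32-gon of circumradius 5 (constant along its height) (perimeter = 2·32·5.000·sin(180°/32) = 31.37 mm); the cube at (6, -0.5) does not reach this height (z outside [19, 24.5]); the cylinder at (5.5, 3.5) is absent (z outside [20.5, 24]); Subtracting the remaining from the first: starting from the r=10 cylinder, the r=5 cylinder at (11.5, -1.5) partially overlaps it — only the 19.93 mm² overlap (of its 78.04 mm²) is removed, clipping the outline — boundary = 64.15 mm; the r=4 sphere at (-2, -3.5) slices to a regular 32-gon of circumradius 3.938 (√(r²−h²) with h=0.7 from center) (perimeter = 2·32·3.938·sin(180°/32) = 24.71 mm); After intersecting: the r=4 sphere at (-2, -3.5) lies inside the result so far, so the common part is the r=4 sphere at (-2, -3.5) itself — boundary = 24.71 mm. Overall, the cross-section is a single solid region. Total boundary length (outer) = 24.71 mm.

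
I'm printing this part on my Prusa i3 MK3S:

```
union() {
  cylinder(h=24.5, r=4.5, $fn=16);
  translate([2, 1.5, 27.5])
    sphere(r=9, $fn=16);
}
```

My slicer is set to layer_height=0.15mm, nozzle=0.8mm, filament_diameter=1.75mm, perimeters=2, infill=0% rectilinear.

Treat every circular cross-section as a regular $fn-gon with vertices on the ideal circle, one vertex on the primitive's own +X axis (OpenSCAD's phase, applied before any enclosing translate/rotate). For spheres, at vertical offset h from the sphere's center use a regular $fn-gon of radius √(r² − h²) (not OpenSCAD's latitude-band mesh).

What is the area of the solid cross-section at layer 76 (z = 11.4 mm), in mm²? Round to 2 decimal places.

61.99 mm²

At z = 11.4 mm: the r=4.5 cylinder contributes a regular 16-gon of circumradius 4.5 (area = (16/2)·4.500²·sin(360°/16) = 61.99 mm²); the sphere at (2, 1.5) does not reach this height (|z−center|=16.100 > r=9); Merging all regions: only the r=4.5 cylinder is present, so the union is just that shape — area = 61.99 mm². Overall, the cross-section is a single solid region. Net area = 61.99 mm².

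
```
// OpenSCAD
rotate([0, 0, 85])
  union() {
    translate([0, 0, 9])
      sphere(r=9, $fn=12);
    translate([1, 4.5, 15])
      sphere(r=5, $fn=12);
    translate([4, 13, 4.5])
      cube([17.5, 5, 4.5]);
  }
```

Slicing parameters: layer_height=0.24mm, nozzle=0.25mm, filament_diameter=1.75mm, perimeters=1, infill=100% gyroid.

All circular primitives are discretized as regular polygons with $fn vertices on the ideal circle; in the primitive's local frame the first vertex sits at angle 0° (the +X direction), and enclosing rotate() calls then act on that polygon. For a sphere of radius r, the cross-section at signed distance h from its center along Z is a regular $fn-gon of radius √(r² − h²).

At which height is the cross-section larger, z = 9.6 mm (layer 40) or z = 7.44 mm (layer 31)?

Layer 40 (z = 9.6): the sphere: section is a regular 12-gon, circumradius = √(r²−h²) = √(9²−0.6²) = 8.980 (area = (12/2)·8.980²·sin(360°/12) = 241.92 mm²); the sphere at (1, 4.5) is absent (|z−center|=5.400 > r=5); the cube at (4, 13) is absent (z outside [4.5, 9]); Taking the union: only the r=9 sphere is present, so the union is just that shape — area = 241.92 mm²; (whole slice rotated 85° about Z — lengths, areas and connectivity unchanged). So its area = 241.92 mm². Layer 31 (z = 7.44): the r=9 sphere contributes a regular 12-gon of circumradius √(9²−1.56²) = 8.864 (area = (12/2)·8.864²·sin(360°/12) = 235.70 mm²); the sphere at (1, 4.5) does not reach this height (|z−center|=7.560 > r=5); the cube at (4, 13) (footprint 17.5×5) is included at this height (area 87.50 mm²); Taking the union: the 2 present regions are separate (no shared area or edge), so areas and boundary lengths simply add and each stays a separate island — area = 323.20 mm²; (rotated 85° about Z; rotation is an isometry so areas/perimeters/island counts are preserved). So its area = 323.20 mm². Layer 31 is larger (323.20 vs 241.92 mm²).

layer 31 (z = 7.44 mm)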